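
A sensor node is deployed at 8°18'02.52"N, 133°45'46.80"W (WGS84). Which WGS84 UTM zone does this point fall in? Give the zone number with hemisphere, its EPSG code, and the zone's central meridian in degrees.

UTM zone = ⌊(λ + 180)/6⌋ + 1; -133.7630° ∈ [-138°, -132°) → zone 8.
Hemisphere: N (φ ≥ 0).
Central meridian λ₀ = 6×8 − 183 = -135°.
EPSG code: 32608.

Zone 8N (EPSG:32608), central meridian -135°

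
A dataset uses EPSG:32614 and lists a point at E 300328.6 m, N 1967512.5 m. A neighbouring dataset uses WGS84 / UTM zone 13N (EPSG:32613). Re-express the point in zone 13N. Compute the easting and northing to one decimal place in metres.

E 936603.2 m, N 1971306.4 m

UTM 14N → geographic: φ = 17.78600009°, λ = -100.88359976°.
UTM 13N (λ₀ = -105°) forward: E = 936603.156 m, N = 1971306.392 m.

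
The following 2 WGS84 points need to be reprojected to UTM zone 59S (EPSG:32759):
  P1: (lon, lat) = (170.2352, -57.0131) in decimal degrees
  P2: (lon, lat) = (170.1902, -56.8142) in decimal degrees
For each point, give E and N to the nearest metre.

UTM zone 59S: λ₀ = 171°, k₀ = 0.9996.
P1 (-57.0131°, 170.2352°) → (453556.911, 3680895.841) m.
P2 (-56.8142°, 170.1902°) → (450562.132, 3703003.763) m.

P1: E 453557 m, N 3680896 m; P2: E 450562 m, N 3703004 m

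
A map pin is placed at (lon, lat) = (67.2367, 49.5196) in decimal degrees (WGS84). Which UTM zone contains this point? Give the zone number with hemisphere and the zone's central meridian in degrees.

Zone 42N, central meridian 69°

UTM zone = ⌊(λ + 180)/6⌋ + 1; 67.2367° ∈ [66°, 72°) → zone 42.
Hemisphere: N (φ ≥ 0).
Central meridian λ₀ = 6×42 − 183 = 69°.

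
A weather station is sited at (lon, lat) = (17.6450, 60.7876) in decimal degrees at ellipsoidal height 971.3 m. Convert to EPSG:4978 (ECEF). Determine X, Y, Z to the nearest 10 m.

X 2974440 m, Y 946120 m, Z 5544680 m

WGS84: a = 6378137 m, e² = 0.006694380; N(φ) = a/√(1−e²sin²φ) = 6394463.199 m.
X = (N+h)·cosφ·cosλ = 2974435.320 m; Y = (N+h)·cosφ·sinλ = 946118.298 m; Z = (N(1−e²)+h)·sinφ = 5544677.963 m.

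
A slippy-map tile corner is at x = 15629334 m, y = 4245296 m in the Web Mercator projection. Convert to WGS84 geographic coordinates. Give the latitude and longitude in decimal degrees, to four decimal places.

R = 6378137 m. λ = x/R = 140.40069613°.
φ = 2·arctan(exp(y/R)) − 90° = 2·arctan(1.94566) − 90° = 35.59689813°.

lat 35.5969°, lon 140.4007°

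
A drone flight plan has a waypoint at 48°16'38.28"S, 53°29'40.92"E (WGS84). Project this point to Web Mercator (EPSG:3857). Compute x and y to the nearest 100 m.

x 5955000 m, y -6153100 m

Web Mercator is spherical with R = a = 6378137 m.
x = R·λ = 6378137 × 0.933658647 = 5955002.764 m.
y = R·ln tan(π/4 + φ/2) = 6378137 × -0.964719367 = -6153112.287 m.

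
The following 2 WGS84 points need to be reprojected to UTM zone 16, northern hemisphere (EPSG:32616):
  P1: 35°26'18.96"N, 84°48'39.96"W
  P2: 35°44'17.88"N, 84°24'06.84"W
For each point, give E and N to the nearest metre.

P1: E 698685 m, N 3923885 m; P2: E 734958 m, N 3958035 m

UTM zone 16N: λ₀ = -87°, k₀ = 0.9996.
P1 (35.4386°, -84.8111°) → (698685.050, 3923885.121) m.
P2 (35.7383°, -84.4019°) → (734957.573, 3958035.466) m.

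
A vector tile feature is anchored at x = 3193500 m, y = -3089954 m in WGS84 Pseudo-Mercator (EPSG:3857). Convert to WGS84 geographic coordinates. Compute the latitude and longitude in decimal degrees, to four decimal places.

lat -26.7314°, lon 28.6877°

R = 6378137 m. λ = x/R = 28.68769860°.
φ = 2·arctan(exp(y/R)) − 90° = 2·arctan(0.61603) − 90° = -26.73140304°.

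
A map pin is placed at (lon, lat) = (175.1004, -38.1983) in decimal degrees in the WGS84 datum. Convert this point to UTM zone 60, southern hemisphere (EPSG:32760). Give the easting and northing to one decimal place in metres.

E 333663.1 m, N 5770477.3 m

Zone 60 central meridian λ₀ = 6×60 − 183 = 177°; Δλ = -1.8996°.
Transverse Mercator on WGS84 with k₀ = 0.9996 gives E = 333663.052 m, N = 5770477.330 m.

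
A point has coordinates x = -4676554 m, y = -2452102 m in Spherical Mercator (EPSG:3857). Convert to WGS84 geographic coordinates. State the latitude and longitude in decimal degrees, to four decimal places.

lat -21.5042°, lon -42.0102°

R = 6378137 m. λ = x/R = -42.01019935°.
φ = 2·arctan(exp(y/R)) − 90° = 2·arctan(0.68082) − 90° = -21.50420332°.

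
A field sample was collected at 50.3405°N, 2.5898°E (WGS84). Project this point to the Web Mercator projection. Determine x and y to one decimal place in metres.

x 288295.2 m, y 6505454.6 m

Web Mercator is spherical with R = a = 6378137 m.
x = R·λ = 6378137 × 0.045200537 = 288295.217 m.
y = R·ln tan(π/4 + φ/2) = 6378137 × 1.019961566 = 6505454.604 m.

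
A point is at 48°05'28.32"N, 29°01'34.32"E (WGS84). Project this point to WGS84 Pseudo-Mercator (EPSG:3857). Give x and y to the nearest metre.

Web Mercator is spherical with R = a = 6378137 m.
x = R·λ = 6378137 × 0.506602759 = 3231181.804 m.
y = R·ln tan(π/4 + φ/2) = 6378137 × 0.959847789 = 6122040.699 m.

x 3231182 m, y 6122041 m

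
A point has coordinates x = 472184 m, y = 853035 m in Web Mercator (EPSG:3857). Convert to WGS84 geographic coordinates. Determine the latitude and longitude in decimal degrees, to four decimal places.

lat 7.6402°, lon 4.2417°

R = 6378137 m. λ = x/R = 4.24170104°.
φ = 2·arctan(exp(y/R)) − 90° = 2·arctan(1.14310) − 90° = 7.64020045°.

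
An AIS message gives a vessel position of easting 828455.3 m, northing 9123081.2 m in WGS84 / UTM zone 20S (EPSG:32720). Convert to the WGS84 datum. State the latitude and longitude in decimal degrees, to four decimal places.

Zone 20S: λ₀ = -63°, k₀ = 0.9996, false easting 500000 m, false northing 10000000 m.
Meridian distance M = (N − FN)/k₀ = -877269.7 m.
Inverse transverse Mercator on WGS84 gives φ = -7.92260003°, λ = -60.02129959°.

lat -7.9226°, lon -60.0213°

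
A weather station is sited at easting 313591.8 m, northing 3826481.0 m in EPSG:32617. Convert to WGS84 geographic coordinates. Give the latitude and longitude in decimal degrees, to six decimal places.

lat 34.563200°, lon -83.031900°

Zone 17N: λ₀ = -81°, k₀ = 0.9996, false easting 500000 m.
Meridian distance M = (N − FN)/k₀ = 3828012.2 m.
Inverse transverse Mercator on WGS84 gives φ = 34.56320020°, λ = -83.03190033°.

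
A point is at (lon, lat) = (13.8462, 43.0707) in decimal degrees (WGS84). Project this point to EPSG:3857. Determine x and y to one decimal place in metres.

Web Mercator is spherical with R = a = 6378137 m.
x = R·λ = 6378137 × 0.241661779 = 1541351.933 m.
y = R·ln tan(π/4 + φ/2) = 6378137 × 0.834528845 = 5322739.307 m.

x 1541351.9 m, y 5322739.3 m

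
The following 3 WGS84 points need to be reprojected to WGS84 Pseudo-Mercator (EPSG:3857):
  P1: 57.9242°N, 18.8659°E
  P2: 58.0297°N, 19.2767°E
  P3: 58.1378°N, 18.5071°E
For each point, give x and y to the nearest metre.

P1: x 2100142 m, y 7951411 m; P2: x 2145872 m, y 7973559 m; P3: x 2060201 m, y 7996321 m

Web Mercator: x = R·λ, y = R·ln tan(π/4+φ/2), R = 6378137 m.
P1 (57.9242°, 18.8659°) → (2100142.381, 7951411.150) m.
P2 (58.0297°, 19.2767°) → (2145872.428, 7973559.167) m.
P3 (58.1378°, 18.5071°) → (2060200.948, 7996320.892) m.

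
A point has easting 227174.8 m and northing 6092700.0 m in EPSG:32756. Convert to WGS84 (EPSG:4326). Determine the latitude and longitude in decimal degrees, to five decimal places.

lat -35.27170°, lon 150.00070°

Zone 56S: λ₀ = 153°, k₀ = 0.9996, false easting 500000 m, false northing 10000000 m.
Meridian distance M = (N − FN)/k₀ = -3908863.5 m.
Inverse transverse Mercator on WGS84 gives φ = -35.27170009°, λ = 150.00069965°.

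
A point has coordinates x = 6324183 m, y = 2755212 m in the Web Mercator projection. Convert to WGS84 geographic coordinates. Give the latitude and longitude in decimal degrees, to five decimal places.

R = 6378137 m. λ = x/R = 56.81110248°.
φ = 2·arctan(exp(y/R)) − 90° = 2·arctan(1.54030) − 90° = 24.01480281°.

lat 24.01480°, lon 56.81110°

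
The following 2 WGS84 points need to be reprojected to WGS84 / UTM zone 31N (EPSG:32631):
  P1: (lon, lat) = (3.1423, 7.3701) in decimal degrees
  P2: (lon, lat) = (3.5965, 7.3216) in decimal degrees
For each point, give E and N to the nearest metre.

P1: E 515704 m, N 814665 m; P2: E 565839 m, N 809345 m

UTM zone 31N: λ₀ = 3°, k₀ = 0.9996.
P1 (7.3701°, 3.1423°) → (515704.488, 814664.966) m.
P2 (7.3216°, 3.5965°) → (565839.058, 809344.554) m.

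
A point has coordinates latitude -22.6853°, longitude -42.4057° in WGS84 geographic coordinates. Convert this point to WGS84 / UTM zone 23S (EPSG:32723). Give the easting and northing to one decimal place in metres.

Zone 23 central meridian λ₀ = 6×23 − 183 = -45°; Δλ = +2.5943°.
Transverse Mercator on WGS84 with k₀ = 0.9996 gives E = 766544.586 m, N = 7488988.356 m.

E 766544.6 m, N 7488988.4 m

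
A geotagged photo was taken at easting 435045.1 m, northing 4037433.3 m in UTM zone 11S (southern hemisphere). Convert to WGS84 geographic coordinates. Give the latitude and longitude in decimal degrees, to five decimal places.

Zone 11S: λ₀ = -117°, k₀ = 0.9996, false easting 500000 m, false northing 10000000 m.
Meridian distance M = (N − FN)/k₀ = -5964952.7 m.
Inverse transverse Mercator on WGS84 gives φ = -53.80759956°, λ = -117.98640027°.

lat -53.80760°, lon -117.98640°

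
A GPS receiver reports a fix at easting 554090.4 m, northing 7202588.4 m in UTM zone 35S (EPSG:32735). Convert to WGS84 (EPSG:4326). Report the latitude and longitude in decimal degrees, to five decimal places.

Zone 35S: λ₀ = 27°, k₀ = 0.9996, false easting 500000 m, false northing 10000000 m.
Meridian distance M = (N − FN)/k₀ = -2798531.0 m.
Inverse transverse Mercator on WGS84 gives φ = -25.29219971°, λ = 27.53730036°.

lat -25.29220°, lon 27.53730°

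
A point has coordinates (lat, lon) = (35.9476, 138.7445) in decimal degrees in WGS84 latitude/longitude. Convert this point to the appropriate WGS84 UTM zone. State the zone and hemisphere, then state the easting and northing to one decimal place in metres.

Zone 54N: E 296566.3 m, N 3980487.9 m

Longitude 138.7445° lies in the 6° band [138°, 144°), giving zone 54; latitude is north of the equator, so 54N.
Zone 54 central meridian λ₀ = 6×54 − 183 = 141°; Δλ = -2.2555°.
Transverse Mercator on WGS84 with k₀ = 0.9996 gives E = 296566.281 m, N = 3980487.893 m.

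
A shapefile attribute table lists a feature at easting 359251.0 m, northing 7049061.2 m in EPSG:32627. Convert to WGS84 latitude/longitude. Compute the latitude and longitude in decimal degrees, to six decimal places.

lat 63.541700°, lon -23.832001°

Zone 27N: λ₀ = -21°, k₀ = 0.9996, false easting 500000 m.
Meridian distance M = (N − FN)/k₀ = 7051882.0 m.
Inverse transverse Mercator on WGS84 gives φ = 63.54170031°, λ = -23.83200079°.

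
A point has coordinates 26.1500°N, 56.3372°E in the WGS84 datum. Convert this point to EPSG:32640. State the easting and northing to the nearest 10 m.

Zone 40 central meridian λ₀ = 6×40 − 183 = 57°; Δλ = -0.6628°.
Transverse Mercator on WGS84 with k₀ = 0.9996 gives E = 433752.078 m, N = 2892464.444 m.

E 433750 m, N 2892460 m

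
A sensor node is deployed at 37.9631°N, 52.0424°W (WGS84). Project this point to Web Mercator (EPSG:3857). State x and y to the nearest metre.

Web Mercator is spherical with R = a = 6378137 m.
x = R·λ = 6378137 × -0.908311231 = -5793333.468 m.
y = R·ln tan(π/4 + φ/2) = 6378137 × 0.717170922 = 4574214.391 m.

x -5793333 m, y 4574214 m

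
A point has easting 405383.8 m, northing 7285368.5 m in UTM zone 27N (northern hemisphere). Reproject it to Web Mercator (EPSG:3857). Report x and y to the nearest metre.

x -2566905 m, y 9788783 m

Unproject from UTM 27N (λ₀ = -21°) → φ = 65.67620035°, λ = -23.05889914°.
Web Mercator (R = 6378137 m): x = -2566904.910 m, y = 9788782.638 m.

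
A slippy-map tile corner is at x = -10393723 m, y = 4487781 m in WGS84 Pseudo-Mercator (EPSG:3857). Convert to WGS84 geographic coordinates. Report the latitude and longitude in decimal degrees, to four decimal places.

R = 6378137 m. λ = x/R = -93.36840230°.
φ = 2·arctan(exp(y/R)) − 90° = 2·arctan(2.02105) − 90° = 37.34839888°.

lat 37.3484°, lon -93.3684°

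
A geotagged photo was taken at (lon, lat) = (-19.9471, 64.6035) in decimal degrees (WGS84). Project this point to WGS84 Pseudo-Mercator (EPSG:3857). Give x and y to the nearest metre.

x -2220501 m, y 9504698 m

Web Mercator is spherical with R = a = 6378137 m.
x = R·λ = 6378137 × -0.348142571 = -2220501.015 m.
y = R·ln tan(π/4 + φ/2) = 6378137 × 1.490199764 = 9504698.250 m.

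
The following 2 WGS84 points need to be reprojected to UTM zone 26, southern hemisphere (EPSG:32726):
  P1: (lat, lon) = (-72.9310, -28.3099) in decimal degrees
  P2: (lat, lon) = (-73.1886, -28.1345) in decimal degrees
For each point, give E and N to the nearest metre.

UTM zone 26S: λ₀ = -27°, k₀ = 0.9996.
P1 (-72.9310°, -28.3099°) → (457087.961, 1906748.378) m.
P2 (-73.1886°, -28.1345°) → (463377.649, 1878134.039) m.

P1: E 457088 m, N 1906748 m; P2: E 463378 m, N 1878134 m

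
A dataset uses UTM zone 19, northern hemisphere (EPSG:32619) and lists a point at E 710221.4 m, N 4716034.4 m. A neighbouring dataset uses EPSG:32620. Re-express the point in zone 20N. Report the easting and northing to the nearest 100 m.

UTM 19N → geographic: φ = 42.56810000°, λ = -66.43880049°.
UTM 20N (λ₀ = -63°) forward: E = 217739.259 m, N = 4718588.413 m.

E 217700 m, N 4718600 m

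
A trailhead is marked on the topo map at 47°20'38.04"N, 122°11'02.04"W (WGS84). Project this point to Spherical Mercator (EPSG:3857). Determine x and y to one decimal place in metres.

x -13601449.5 m, y 5998389.1 m

Web Mercator is spherical with R = a = 6378137 m.
x = R·λ = 6378137 × -2.132511348 = -13601449.531 m.
y = R·ln tan(π/4 + φ/2) = 6378137 × 0.940460996 = 5998389.077 m.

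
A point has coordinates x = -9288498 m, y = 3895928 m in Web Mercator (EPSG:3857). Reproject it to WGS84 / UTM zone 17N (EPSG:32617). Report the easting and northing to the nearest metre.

E 272049 m, N 3654453 m

Web Mercator inverse (R = 6378137 m) → φ = 33.00470131°, λ = -83.43999720°.
UTM 17N forward: E = 272049.485 m, N = 3654452.978 m.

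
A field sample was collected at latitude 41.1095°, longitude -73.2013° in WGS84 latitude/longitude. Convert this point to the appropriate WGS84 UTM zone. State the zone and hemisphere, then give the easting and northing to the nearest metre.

Longitude -73.2013° lies in the 6° band [-78°, -72°), giving zone 18; latitude is north of the equator, so 18N.
Zone 18 central meridian λ₀ = 6×18 − 183 = -75°; Δλ = +1.7987°.
Transverse Mercator on WGS84 with k₀ = 0.9996 gives E = 651026.202 m, N = 4552471.662 m.

Zone 18N: E 651026 m, N 4552472 m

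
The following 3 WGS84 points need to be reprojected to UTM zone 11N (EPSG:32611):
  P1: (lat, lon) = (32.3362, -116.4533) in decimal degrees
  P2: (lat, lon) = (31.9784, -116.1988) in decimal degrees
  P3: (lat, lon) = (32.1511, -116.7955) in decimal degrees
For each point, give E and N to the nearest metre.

UTM zone 11N: λ₀ = -117°, k₀ = 0.9996.
P1 (32.3362°, -116.4533°) → (551449.759, 3577833.212) m.
P2 (31.9784°, -116.1988°) → (575696.450, 3538321.804) m.
P3 (32.1511°, -116.7955°) → (519284.391, 3557202.502) m.

P1: E 551450 m, N 3577833 m; P2: E 575696 m, N 3538322 m; P3: E 519284 m, N 3557203 m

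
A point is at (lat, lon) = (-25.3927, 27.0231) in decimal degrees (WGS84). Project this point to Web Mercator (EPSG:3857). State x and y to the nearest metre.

Web Mercator is spherical with R = a = 6378137 m.
x = R·λ = 6378137 × 0.471642069 = 3008197.732 m.
y = R·ln tan(π/4 + φ/2) = 6378137 × -0.458449951 = -2924056.594 m.

x 3008198 m, y -2924057 m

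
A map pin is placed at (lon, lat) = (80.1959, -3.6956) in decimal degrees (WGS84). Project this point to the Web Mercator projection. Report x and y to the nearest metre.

x 8927367 m, y -411678 m

Web Mercator is spherical with R = a = 6378137 m.
x = R·λ = 6378137 × 1.399682502 = 8927366.752 m.
y = R·ln tan(π/4 + φ/2) = 6378137 × -0.064545158 = -411677.860 m.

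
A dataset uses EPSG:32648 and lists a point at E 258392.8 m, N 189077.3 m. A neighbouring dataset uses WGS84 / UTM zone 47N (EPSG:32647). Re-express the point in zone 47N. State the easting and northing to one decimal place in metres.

E 926124.3 m, N 189365.8 m

UTM 48N → geographic: φ = 1.70940034°, λ = 102.82829963°.
UTM 47N (λ₀ = 99°) forward: E = 926124.349 m, N = 189365.809 m.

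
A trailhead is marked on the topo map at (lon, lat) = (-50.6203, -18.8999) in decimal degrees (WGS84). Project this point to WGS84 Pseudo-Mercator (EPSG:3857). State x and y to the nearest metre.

Web Mercator is spherical with R = a = 6378137 m.
x = R·λ = 6378137 × -0.883490903 = -5635026.020 m.
y = R·ln tan(π/4 + φ/2) = 6378137 × -0.336015720 = -2143154.300 m.

x -5635026 m, y -2143154 m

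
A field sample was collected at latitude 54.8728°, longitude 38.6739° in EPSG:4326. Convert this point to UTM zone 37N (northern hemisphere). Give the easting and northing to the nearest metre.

Zone 37 central meridian λ₀ = 6×37 − 183 = 39°; Δλ = -0.3261°.
Transverse Mercator on WGS84 with k₀ = 0.9996 gives E = 479073.960 m, N = 6080685.586 m.

E 479074 m, N 6080686 m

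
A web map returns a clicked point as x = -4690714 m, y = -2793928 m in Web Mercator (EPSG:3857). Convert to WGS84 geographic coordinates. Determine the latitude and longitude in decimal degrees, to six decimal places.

R = 6378137 m. λ = x/R = -42.13740080°.
φ = 2·arctan(exp(y/R)) − 90° = 2·arctan(0.64530) − 90° = -24.33209612°.

lat -24.332096°, lon -42.137401°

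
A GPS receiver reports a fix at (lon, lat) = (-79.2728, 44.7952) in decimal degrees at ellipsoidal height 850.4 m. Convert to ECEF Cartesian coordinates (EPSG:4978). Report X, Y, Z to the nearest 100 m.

WGS84: a = 6378137 m, e² = 0.006694380; N(φ) = a/√(1−e²sin²φ) = 6388761.597 m.
X = (N+h)·cosφ·cosλ = 843975.521 m; Y = (N+h)·cosφ·sinλ = -4455020.623 m; Z = (N(1−e²)+h)·sinφ = 4471825.541 m.

X 844000 m, Y -4455000 m, Z 4471800 m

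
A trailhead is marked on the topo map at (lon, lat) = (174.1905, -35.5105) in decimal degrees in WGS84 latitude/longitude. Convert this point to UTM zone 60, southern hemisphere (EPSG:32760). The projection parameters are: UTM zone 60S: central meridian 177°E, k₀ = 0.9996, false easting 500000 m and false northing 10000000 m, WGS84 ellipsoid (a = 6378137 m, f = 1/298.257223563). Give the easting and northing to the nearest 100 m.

E 245200 m, N 6066700 m

Zone 60 central meridian λ₀ = 6×60 − 183 = 177°; Δλ = -2.8095°.
Transverse Mercator on WGS84 with k₀ = 0.9996 gives E = 245197.415 m, N = 6066711.673 m.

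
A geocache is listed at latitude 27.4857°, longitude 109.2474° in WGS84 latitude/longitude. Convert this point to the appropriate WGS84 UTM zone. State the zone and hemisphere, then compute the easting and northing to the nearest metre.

Zone 49N: E 326853 m, N 3041455 m

Longitude 109.2474° lies in the 6° band [108°, 114°), giving zone 49; latitude is north of the equator, so 49N.
Zone 49 central meridian λ₀ = 6×49 − 183 = 111°; Δλ = -1.7526°.
Transverse Mercator on WGS84 with k₀ = 0.9996 gives E = 326853.142 m, N = 3041455.296 m.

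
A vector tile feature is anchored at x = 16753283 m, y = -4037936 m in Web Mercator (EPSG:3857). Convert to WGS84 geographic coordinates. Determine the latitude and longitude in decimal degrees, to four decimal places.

lat -34.0680°, lon 150.4973°

R = 6378137 m. λ = x/R = 150.49730178°.
φ = 2·arctan(exp(y/R)) − 90° = 2·arctan(0.53095) − 90° = -34.06799685°.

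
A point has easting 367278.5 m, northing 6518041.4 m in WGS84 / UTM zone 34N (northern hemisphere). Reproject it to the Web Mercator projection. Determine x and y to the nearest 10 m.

Unproject from UTM 34N (λ₀ = 21°) → φ = 58.78189964°, λ = 18.70410018°.
Web Mercator (R = 6378137 m): x = 2082130.907 m, y = 8133395.609 m.

x 2082130 m, y 8133400 m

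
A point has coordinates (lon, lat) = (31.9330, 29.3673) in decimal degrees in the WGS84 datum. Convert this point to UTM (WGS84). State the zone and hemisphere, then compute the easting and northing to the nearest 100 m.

Longitude 31.9330° lies in the 6° band [30°, 36°), giving zone 36; latitude is north of the equator, so 36N.
Zone 36 central meridian λ₀ = 6×36 − 183 = 33°; Δλ = -1.0670°.
Transverse Mercator on WGS84 with k₀ = 0.9996 gives E = 396440.675 m, N = 3249153.346 m.

Zone 36N: E 396400 m, N 3249200 m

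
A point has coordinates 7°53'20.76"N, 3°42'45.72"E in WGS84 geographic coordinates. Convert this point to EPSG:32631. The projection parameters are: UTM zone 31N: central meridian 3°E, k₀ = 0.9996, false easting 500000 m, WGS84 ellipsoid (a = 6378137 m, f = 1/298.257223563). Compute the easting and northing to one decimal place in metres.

Zone 31 central meridian λ₀ = 6×31 − 183 = 3°; Δλ = +0.7127°.
Transverse Mercator on WGS84 with k₀ = 0.9996 gives E = 578562.002 m, N = 872104.785 m.

E 578562.0 m, N 872104.8 m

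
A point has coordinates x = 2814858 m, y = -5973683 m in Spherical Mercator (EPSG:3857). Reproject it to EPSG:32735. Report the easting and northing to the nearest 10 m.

E 370190 m, N 4771930 m

Web Mercator inverse (R = 6378137 m) → φ = -47.19330107°, λ = 25.28629964°.
UTM 35S forward: E = 370187.029 m, N = 4771930.213 m.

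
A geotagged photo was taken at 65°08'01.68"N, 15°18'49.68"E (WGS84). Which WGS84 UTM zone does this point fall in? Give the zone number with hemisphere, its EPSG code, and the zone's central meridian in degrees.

Zone 33N (EPSG:32633), central meridian 15°

UTM zone = ⌊(λ + 180)/6⌋ + 1; 15.3138° ∈ [12°, 18°) → zone 33.
Hemisphere: N (φ ≥ 0).
Central meridian λ₀ = 6×33 − 183 = 15°.
EPSG code: 32633.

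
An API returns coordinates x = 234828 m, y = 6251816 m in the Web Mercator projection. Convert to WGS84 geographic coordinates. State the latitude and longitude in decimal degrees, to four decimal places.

R = 6378137 m. λ = x/R = 2.10949582°.
φ = 2·arctan(exp(y/R)) − 90° = 2·arctan(2.66498) − 90° = 48.86399724°.

lat 48.8640°, lon 2.1095°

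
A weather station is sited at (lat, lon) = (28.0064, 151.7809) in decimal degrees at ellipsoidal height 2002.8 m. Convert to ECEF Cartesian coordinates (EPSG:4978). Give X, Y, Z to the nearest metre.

WGS84: a = 6378137 m, e² = 0.006694380; N(φ) = a/√(1−e²sin²φ) = 6382849.554 m.
X = (N+h)·cosφ·cosλ = -4967156.011 m; Y = (N+h)·cosφ·sinλ = 2665497.970 m; Z = (N(1−e²)+h)·sinφ = 2978071.940 m.

X -4967156 m, Y 2665498 m, Z 2978072 m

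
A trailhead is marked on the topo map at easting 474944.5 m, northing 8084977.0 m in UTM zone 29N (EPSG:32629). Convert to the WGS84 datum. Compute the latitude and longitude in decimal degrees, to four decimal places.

lat 72.8596°, lon -9.7617°

Zone 29N: λ₀ = -9°, k₀ = 0.9996, false easting 500000 m.
Meridian distance M = (N − FN)/k₀ = 8088212.3 m.
Inverse transverse Mercator on WGS84 gives φ = 72.85959970°, λ = -9.76169946°.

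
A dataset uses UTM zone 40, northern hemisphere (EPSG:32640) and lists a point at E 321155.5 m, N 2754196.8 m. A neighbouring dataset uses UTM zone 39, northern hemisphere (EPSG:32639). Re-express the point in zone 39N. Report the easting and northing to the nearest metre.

E 927411 m, N 2759681 m

UTM 40N → geographic: φ = 24.89239961°, λ = 55.22940030°.
UTM 39N (λ₀ = 51°) forward: E = 927410.818 m, N = 2759681.458 m.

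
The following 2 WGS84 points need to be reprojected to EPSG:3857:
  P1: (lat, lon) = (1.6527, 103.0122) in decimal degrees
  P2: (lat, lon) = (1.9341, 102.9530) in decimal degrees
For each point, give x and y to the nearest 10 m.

P1: x 11467270 m, y 184000 m; P2: x 11460680 m, y 215340 m

Web Mercator: x = R·λ, y = R·ln tan(π/4+φ/2), R = 6378137 m.
P1 (1.6527°, 103.0122°) → (11467265.649, 184003.240) m.
P2 (1.9341°, 102.9530°) → (11460675.536, 215343.928) m.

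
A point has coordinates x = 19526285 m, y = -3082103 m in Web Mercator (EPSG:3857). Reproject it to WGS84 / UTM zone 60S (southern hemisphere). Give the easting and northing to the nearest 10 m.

E 341540 m, N 7049300 m

Web Mercator inverse (R = 6378137 m) → φ = -26.66839642°, λ = 175.40760258°.
UTM 60S forward: E = 341536.947 m, N = 7049303.538 m.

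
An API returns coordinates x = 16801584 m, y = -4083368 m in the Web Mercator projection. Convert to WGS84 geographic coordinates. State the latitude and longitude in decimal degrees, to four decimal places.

R = 6378137 m. λ = x/R = 150.93119705°.
φ = 2·arctan(exp(y/R)) − 90° = 2·arctan(0.52718) − 90° = -34.40539918°.

lat -34.4054°, lon 150.9312°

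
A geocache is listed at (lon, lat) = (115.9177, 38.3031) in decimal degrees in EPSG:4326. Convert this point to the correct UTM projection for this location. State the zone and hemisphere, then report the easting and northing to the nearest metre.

Zone 50N: E 405368 m, N 4239999 m

Longitude 115.9177° lies in the 6° band [114°, 120°), giving zone 50; latitude is north of the equator, so 50N.
Zone 50 central meridian λ₀ = 6×50 − 183 = 117°; Δλ = -1.0823°.
Transverse Mercator on WGS84 with k₀ = 0.9996 gives E = 405368.067 m, N = 4239999.488 m.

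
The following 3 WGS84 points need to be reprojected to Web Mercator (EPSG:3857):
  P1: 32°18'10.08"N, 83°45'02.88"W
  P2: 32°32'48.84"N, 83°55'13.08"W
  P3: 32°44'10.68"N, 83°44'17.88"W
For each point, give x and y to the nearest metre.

P1: x -9323096 m, y 3803124 m; P2: x -9341965 m, y 3835316 m; P3: x -9321705 m, y 3860354 m

Web Mercator: x = R·λ, y = R·ln tan(π/4+φ/2), R = 6378137 m.
P1 (32.3028°, -83.7508°) → (-9323096.410, 3803123.793) m.
P2 (32.5469°, -83.9203°) → (-9341965.063, 3835315.797) m.
P3 (32.7363°, -83.7383°) → (-9321704.916, 3860354.279) m.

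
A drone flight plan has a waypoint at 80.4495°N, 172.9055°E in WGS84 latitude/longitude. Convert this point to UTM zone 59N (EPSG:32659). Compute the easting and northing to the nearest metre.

Zone 59 central meridian λ₀ = 6×59 − 183 = 171°; Δλ = +1.9055°.
Transverse Mercator on WGS84 with k₀ = 0.9996 gives E = 535289.013 m, N = 8932336.284 m.

E 535289 m, N 8932336 m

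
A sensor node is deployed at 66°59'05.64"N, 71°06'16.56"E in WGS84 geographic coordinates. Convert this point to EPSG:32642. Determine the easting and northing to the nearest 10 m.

Zone 42 central meridian λ₀ = 6×42 − 183 = 69°; Δλ = +2.1046°.
Transverse Mercator on WGS84 with k₀ = 0.9996 gives E = 591808.256 m, N = 7431248.973 m.

E 591810 m, N 7431250 m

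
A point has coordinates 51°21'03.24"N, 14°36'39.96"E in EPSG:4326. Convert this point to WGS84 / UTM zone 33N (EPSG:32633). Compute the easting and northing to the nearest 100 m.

E 472900 m, N 5688900 m

Zone 33 central meridian λ₀ = 6×33 − 183 = 15°; Δλ = -0.3889°.
Transverse Mercator on WGS84 with k₀ = 0.9996 gives E = 472917.440 m, N = 5688919.254 m.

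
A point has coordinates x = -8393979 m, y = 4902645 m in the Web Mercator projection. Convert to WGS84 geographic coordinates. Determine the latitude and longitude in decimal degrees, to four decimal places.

R = 6378137 m. λ = x/R = -75.40439630°.
φ = 2·arctan(exp(y/R)) − 90° = 2·arctan(2.15688) − 90° = 40.25210221°.

lat 40.2521°, lon -75.4044°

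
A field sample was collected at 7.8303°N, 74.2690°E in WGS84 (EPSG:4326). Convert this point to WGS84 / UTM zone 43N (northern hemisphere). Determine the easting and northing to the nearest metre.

E 419409 m, N 865607 m

Zone 43 central meridian λ₀ = 6×43 − 183 = 75°; Δλ = -0.7310°.
Transverse Mercator on WGS84 with k₀ = 0.9996 gives E = 419409.314 m, N = 865607.374 m.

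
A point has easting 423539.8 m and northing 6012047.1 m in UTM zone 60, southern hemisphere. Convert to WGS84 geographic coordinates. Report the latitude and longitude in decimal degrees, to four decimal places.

lat -36.0331°, lon 176.1513°

Zone 60S: λ₀ = 177°, k₀ = 0.9996, false easting 500000 m, false northing 10000000 m.
Meridian distance M = (N − FN)/k₀ = -3989548.7 m.
Inverse transverse Mercator on WGS84 gives φ = -36.03310026°, λ = 176.15130005°.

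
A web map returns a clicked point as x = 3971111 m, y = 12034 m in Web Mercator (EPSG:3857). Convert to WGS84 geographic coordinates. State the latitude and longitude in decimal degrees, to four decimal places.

R = 6378137 m. λ = x/R = 35.67309706°.
φ = 2·arctan(exp(y/R)) − 90° = 2·arctan(1.00189) − 90° = 0.10810320°.

lat 0.1081°, lon 35.6731°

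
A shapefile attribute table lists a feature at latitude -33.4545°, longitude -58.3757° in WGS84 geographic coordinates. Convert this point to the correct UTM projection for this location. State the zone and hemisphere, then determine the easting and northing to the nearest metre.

Zone 21S: E 372146 m, N 6297479 m

Longitude -58.3757° lies in the 6° band [-60°, -54°), giving zone 21; latitude is south of the equator, so 21S.
Zone 21 central meridian λ₀ = 6×21 − 183 = -57°; Δλ = -1.3757°.
Transverse Mercator on WGS84 with k₀ = 0.9996 gives E = 372145.921 m, N = 6297479.041 m.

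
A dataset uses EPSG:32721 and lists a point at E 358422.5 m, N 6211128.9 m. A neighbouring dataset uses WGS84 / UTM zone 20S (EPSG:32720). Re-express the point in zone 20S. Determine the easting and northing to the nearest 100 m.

UTM 21S → geographic: φ = -34.23130027°, λ = -58.53720047°.
UTM 20S (λ₀ = -63°) forward: E = 911163.152 m, N = 6203178.731 m.

E 911200 m, N 6203200 m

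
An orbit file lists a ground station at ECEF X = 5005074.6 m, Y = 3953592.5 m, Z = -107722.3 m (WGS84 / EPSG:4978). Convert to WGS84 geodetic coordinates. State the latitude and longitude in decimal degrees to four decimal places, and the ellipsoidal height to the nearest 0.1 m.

lat -0.9741°, lon 38.3058°, h 996.8 m

λ = atan2(Y, X) = 38.30580020°; p = √(X²+Y²) = 6378218.0 m.
Bowring's method on WGS84 (a = 6378137 m, b = 6356752.314 m) gives φ = -0.97410033°, h = 996.773 m.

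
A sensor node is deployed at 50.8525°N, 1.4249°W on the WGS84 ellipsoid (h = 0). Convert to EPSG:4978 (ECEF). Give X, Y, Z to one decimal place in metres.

X 4033521.8 m, Y -100331.1 m, Z 4923201.8 m

WGS84: a = 6378137 m, e² = 0.006694380; N(φ) = a/√(1−e²sin²φ) = 6391015.870 m.
X = (N+h)·cosφ·cosλ = 4033521.834 m; Y = (N+h)·cosφ·sinλ = -100331.132 m; Z = (N(1−e²)+h)·sinφ = 4923201.754 m.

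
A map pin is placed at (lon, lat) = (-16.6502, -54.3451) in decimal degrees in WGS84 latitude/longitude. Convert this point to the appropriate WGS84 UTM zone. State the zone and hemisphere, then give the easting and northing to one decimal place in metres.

Zone 28S: E 392731.5 m, N 3976825.9 m

Longitude -16.6502° lies in the 6° band [-18°, -12°), giving zone 28; latitude is south of the equator, so 28S.
Zone 28 central meridian λ₀ = 6×28 − 183 = -15°; Δλ = -1.6502°.
Transverse Mercator on WGS84 with k₀ = 0.9996 gives E = 392731.523 m, N = 3976825.923 m.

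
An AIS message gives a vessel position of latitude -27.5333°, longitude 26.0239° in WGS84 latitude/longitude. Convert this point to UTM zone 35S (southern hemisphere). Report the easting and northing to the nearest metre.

Zone 35 central meridian λ₀ = 6×35 − 183 = 27°; Δλ = -0.9761°.
Transverse Mercator on WGS84 with k₀ = 0.9996 gives E = 403614.395 m, N = 6954115.078 m.

E 403614 m, N 6954115 m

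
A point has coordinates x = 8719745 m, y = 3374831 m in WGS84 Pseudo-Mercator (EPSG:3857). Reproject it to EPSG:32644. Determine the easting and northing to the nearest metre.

Web Mercator inverse (R = 6378137 m) → φ = 28.99359620°, λ = 78.33080207°.
UTM 44N forward: E = 239954.057 m, N = 3210213.529 m.

E 239954 m, N 3210214 m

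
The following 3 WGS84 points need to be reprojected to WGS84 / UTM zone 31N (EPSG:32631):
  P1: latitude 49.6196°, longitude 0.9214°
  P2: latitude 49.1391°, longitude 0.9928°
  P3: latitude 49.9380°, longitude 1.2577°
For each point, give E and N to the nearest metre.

UTM zone 31N: λ₀ = 3°, k₀ = 0.9996.
P1 (49.6196°, 0.9214°) → (349865.990, 5498412.417) m.
P2 (49.1391°, 0.9928°) → (353601.872, 5444858.827) m.
P3 (49.9380°, 1.2577°) → (374977.234, 5533192.354) m.

P1: E 349866 m, N 5498412 m; P2: E 353602 m, N 5444859 m; P3: E 374977 m, N 5533192 m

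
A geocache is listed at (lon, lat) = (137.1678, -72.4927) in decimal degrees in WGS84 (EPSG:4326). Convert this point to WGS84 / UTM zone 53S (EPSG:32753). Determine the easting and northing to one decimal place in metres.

Zone 53 central meridian λ₀ = 6×53 − 183 = 135°; Δλ = +2.1678°.
Transverse Mercator on WGS84 with k₀ = 0.9996 gives E = 572773.827 m, N = 1954796.432 m.

E 572773.8 m, N 1954796.4 m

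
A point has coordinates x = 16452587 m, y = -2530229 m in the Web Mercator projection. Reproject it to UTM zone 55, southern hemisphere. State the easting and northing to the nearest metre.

Web Mercator inverse (R = 6378137 m) → φ = -22.15569857°, λ = 147.79610365°.
UTM 55S forward: E = 582086.391 m, N = 7549724.153 m.

E 582086 m, N 7549724 m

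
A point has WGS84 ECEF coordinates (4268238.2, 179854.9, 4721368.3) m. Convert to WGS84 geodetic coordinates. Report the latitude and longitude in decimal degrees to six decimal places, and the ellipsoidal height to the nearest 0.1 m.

lat 48.051700°, lon 2.412900°, h 870.4 m

λ = atan2(Y, X) = 2.41290048°; p = √(X²+Y²) = 4272025.9 m.
Bowring's method on WGS84 (a = 6378137 m, b = 6356752.314 m) gives φ = 48.05169999°, h = 870.399 m.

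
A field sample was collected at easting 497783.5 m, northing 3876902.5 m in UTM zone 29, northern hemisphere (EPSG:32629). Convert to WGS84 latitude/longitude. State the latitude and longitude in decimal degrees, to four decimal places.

lat 35.0348°, lon -9.0243°

Zone 29N: λ₀ = -9°, k₀ = 0.9996, false easting 500000 m.
Meridian distance M = (N − FN)/k₀ = 3878453.9 m.
Inverse transverse Mercator on WGS84 gives φ = 35.03479970°, λ = -9.02430026°.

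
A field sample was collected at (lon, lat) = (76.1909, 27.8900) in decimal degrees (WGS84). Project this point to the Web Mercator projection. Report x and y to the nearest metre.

Web Mercator is spherical with R = a = 6378137 m.
x = R·λ = 6378137 × 1.329782065 = 8481532.191 m.
y = R·ln tan(π/4 + φ/2) = 6378137 × 0.507219016 = 3235112.372 m.

x 8481532 m, y 3235112 m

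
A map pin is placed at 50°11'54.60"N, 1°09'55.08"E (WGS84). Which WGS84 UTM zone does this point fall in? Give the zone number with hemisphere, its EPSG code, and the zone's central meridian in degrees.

UTM zone = ⌊(λ + 180)/6⌋ + 1; 1.1653° ∈ [0°, 6°) → zone 31.
Hemisphere: N (φ ≥ 0).
Central meridian λ₀ = 6×31 − 183 = 3°.
EPSG code: 32631.

Zone 31N (EPSG:32631), central meridian 3°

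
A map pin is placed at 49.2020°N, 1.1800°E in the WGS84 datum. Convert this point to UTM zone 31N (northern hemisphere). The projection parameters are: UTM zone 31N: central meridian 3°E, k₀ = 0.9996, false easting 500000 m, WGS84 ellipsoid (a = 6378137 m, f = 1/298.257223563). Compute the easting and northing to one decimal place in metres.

E 367423.0 m, N 5451505.8 m

Zone 31 central meridian λ₀ = 6×31 − 183 = 3°; Δλ = -1.8200°.
Transverse Mercator on WGS84 with k₀ = 0.9996 gives E = 367423.004 m, N = 5451505.825 m.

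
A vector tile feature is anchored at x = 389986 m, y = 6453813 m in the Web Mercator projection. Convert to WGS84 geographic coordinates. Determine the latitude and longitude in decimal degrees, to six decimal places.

R = 6378137 m. λ = x/R = 3.50330384°.
φ = 2·arctan(exp(y/R)) − 90° = 2·arctan(2.75073) − 90° = 50.04350181°.

lat 50.043502°, lon 3.503304°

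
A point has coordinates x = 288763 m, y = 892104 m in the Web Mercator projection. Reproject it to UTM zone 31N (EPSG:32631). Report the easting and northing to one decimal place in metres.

Web Mercator inverse (R = 6378137 m) → φ = 7.98790384°, λ = 2.59400216°.
UTM 31N forward: E = 455257.688 m, N = 882982.632 m.

E 455257.7 m, N 882982.6 m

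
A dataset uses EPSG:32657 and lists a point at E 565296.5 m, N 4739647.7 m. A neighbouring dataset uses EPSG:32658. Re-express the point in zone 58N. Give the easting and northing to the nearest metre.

E 74670 m, N 4752476 m

UTM 57N → geographic: φ = 42.80660042°, λ = 159.79859981°.
UTM 58N (λ₀ = 165°) forward: E = 74670.059 m, N = 4752476.291 m.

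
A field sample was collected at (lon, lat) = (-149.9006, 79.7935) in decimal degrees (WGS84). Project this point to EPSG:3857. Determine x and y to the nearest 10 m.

x -16686860 m, y 15407670 m

Web Mercator is spherical with R = a = 6378137 m.
x = R·λ = 6378137 × -2.616259021 = -16686858.462 m.
y = R·ln tan(π/4 + φ/2) = 6378137 × 2.415700067 = 15407665.980 m.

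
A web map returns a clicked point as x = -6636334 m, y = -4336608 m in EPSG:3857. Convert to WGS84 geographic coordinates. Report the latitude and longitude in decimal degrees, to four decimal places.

R = 6378137 m. λ = x/R = -59.61520263°.
φ = 2·arctan(exp(y/R)) − 90° = 2·arctan(0.50666) − 90° = -36.26109956°.

lat -36.2611°, lon -59.6152°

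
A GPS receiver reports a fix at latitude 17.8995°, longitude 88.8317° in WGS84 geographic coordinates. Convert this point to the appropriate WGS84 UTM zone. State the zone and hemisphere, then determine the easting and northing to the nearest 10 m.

Longitude 88.8317° lies in the 6° band [84°, 90°), giving zone 45; latitude is north of the equator, so 45N.
Zone 45 central meridian λ₀ = 6×45 − 183 = 87°; Δλ = +1.8317°.
Transverse Mercator on WGS84 with k₀ = 0.9996 gives E = 694045.101 m, N = 1980020.214 m.

Zone 45N: E 694050 m, N 1980020 m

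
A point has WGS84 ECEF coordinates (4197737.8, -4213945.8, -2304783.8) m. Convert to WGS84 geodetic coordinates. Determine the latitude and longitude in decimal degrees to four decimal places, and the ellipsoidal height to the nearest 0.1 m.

λ = atan2(Y, X) = -45.11039988°; p = √(X²+Y²) = 5947969.6 m.
Bowring's method on WGS84 (a = 6378137 m, b = 6356752.314 m) gives φ = -21.31080026°, h = 3567.354 m.

lat -21.3108°, lon -45.1104°, h 3567.4 m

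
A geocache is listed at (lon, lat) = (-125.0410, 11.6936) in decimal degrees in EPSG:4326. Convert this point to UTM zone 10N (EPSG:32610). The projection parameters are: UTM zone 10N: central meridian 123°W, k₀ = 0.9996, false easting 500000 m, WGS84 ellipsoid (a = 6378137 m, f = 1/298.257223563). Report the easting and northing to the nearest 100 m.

Zone 10 central meridian λ₀ = 6×10 − 183 = -123°; Δλ = -2.0410°.
Transverse Mercator on WGS84 with k₀ = 0.9996 gives E = 277527.345 m, N = 1293476.250 m.

E 277500 m, N 1293500 m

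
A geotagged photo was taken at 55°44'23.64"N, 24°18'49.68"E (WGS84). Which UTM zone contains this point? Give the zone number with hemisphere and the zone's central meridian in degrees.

Zone 35N, central meridian 27°

UTM zone = ⌊(λ + 180)/6⌋ + 1; 24.3138° ∈ [24°, 30°) → zone 35.
Hemisphere: N (φ ≥ 0).
Central meridian λ₀ = 6×35 − 183 = 27°.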